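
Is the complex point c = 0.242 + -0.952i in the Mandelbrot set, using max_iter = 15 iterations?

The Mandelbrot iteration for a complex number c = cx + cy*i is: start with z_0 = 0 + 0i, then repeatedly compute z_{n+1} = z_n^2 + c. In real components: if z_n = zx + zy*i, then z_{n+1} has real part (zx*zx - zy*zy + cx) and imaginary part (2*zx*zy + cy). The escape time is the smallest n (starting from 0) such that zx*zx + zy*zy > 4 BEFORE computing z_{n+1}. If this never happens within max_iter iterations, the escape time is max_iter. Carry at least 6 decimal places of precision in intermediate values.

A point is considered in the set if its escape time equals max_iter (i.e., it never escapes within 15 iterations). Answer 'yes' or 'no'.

z_0 = 0 + 0i, c = 0.2420 + -0.9520i
Iter 1: z = 0.2420 + -0.9520i, |z|^2 = 0.9649
Iter 2: z = -0.6057 + -1.4128i, |z|^2 = 2.3628
Iter 3: z = -1.3870 + 0.7595i, |z|^2 = 2.5006
Iter 4: z = 1.5888 + -3.0590i, |z|^2 = 11.8816
Escaped at iteration 4

Answer: no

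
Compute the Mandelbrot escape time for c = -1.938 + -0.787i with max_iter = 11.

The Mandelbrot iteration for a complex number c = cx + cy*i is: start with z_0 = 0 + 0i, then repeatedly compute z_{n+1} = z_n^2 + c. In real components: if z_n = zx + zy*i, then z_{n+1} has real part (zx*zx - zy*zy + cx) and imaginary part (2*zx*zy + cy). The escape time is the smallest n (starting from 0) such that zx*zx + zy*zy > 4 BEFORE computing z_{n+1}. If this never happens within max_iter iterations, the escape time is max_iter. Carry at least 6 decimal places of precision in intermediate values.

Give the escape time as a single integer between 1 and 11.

Answer: 1

Derivation:
z_0 = 0 + 0i, c = -1.9380 + -0.7870i
Iter 1: z = -1.9380 + -0.7870i, |z|^2 = 4.3752
Escaped at iteration 1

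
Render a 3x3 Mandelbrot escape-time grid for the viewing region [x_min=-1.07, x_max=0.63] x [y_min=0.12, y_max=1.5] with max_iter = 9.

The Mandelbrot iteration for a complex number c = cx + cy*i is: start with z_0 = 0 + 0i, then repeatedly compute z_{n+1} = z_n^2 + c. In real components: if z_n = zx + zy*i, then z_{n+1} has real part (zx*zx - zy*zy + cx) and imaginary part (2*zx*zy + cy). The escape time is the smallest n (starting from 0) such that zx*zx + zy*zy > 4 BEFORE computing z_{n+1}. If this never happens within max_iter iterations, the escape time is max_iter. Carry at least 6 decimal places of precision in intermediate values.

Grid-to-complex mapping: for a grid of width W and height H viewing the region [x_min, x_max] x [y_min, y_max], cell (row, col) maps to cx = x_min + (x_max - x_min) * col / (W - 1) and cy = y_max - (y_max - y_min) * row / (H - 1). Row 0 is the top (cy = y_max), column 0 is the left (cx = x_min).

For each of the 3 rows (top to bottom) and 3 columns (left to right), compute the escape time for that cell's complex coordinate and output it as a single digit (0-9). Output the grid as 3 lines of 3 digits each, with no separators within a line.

(row=0, col=0): c = -1.0700 + 1.5000i → escape time 2
(row=0, col=1): c = -0.2200 + 1.5000i → escape time 2
(row=0, col=2): c = 0.6300 + 1.5000i → escape time 2
(row=1, col=0): c = -1.0700 + 0.8100i → escape time 3
(row=1, col=1): c = -0.2200 + 0.8100i → escape time 9
(row=1, col=2): c = 0.6300 + 0.8100i → escape time 3
(row=2, col=0): c = -1.0700 + 0.1200i → escape time 9
(row=2, col=1): c = -0.2200 + 0.1200i → escape time 9
(row=2, col=2): c = 0.6300 + 0.1200i → escape time 4

Answer: 222
393
994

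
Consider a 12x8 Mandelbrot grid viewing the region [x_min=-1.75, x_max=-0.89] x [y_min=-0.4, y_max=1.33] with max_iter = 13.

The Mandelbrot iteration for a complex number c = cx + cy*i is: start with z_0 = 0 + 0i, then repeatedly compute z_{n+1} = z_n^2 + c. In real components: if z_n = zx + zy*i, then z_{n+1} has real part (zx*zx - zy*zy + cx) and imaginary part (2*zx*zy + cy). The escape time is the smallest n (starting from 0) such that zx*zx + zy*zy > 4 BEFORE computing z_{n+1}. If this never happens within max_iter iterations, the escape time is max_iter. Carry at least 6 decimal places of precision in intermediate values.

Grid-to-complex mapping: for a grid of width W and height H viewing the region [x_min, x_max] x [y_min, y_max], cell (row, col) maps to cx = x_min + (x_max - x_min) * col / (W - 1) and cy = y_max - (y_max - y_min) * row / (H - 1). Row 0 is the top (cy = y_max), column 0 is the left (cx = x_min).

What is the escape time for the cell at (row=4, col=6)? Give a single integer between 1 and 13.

Answer: 10

Derivation:
z_0 = 0 + 0i, c = -1.2809 + 0.3414i
Iter 1: z = -1.2809 + 0.3414i, |z|^2 = 1.7573
Iter 2: z = 0.2432 + -0.5332i, |z|^2 = 0.3435
Iter 3: z = -1.5061 + 0.0820i, |z|^2 = 2.2750
Iter 4: z = 0.9807 + 0.0944i, |z|^2 = 0.9707
Iter 5: z = -0.3281 + 0.5266i, |z|^2 = 0.3849
Iter 6: z = -1.4506 + -0.0041i, |z|^2 = 2.1042
Iter 7: z = 0.8233 + 0.3533i, |z|^2 = 0.8026
Iter 8: z = -0.7280 + 0.9231i, |z|^2 = 1.3821
Iter 9: z = -1.6032 + -1.0026i, |z|^2 = 3.5753
Iter 10: z = 0.2840 + 3.5561i, |z|^2 = 12.7266
Escaped at iteration 10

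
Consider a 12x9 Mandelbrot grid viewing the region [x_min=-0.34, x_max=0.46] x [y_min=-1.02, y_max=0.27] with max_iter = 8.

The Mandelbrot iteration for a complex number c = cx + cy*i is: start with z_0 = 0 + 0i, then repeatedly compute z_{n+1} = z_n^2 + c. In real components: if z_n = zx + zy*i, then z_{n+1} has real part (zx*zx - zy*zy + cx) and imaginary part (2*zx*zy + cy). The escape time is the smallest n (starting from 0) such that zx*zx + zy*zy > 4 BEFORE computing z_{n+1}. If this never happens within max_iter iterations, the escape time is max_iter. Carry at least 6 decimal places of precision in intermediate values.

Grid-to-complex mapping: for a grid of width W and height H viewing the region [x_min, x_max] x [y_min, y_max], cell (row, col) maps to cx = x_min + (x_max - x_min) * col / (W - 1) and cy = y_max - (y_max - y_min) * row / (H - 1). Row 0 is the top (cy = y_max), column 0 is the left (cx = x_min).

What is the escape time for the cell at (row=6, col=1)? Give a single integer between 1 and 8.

z_0 = 0 + 0i, c = -0.2673 + -0.6975i
Iter 1: z = -0.2673 + -0.6975i, |z|^2 = 0.5579
Iter 2: z = -0.6823 + -0.3247i, |z|^2 = 0.5710
Iter 3: z = 0.0929 + -0.2544i, |z|^2 = 0.0734
Iter 4: z = -0.3234 + -0.7448i, |z|^2 = 0.6593
Iter 5: z = -0.7174 + -0.2158i, |z|^2 = 0.5612
Iter 6: z = 0.2008 + -0.3879i, |z|^2 = 0.1908
Iter 7: z = -0.3774 + -0.8533i, |z|^2 = 0.8705

Answer: 8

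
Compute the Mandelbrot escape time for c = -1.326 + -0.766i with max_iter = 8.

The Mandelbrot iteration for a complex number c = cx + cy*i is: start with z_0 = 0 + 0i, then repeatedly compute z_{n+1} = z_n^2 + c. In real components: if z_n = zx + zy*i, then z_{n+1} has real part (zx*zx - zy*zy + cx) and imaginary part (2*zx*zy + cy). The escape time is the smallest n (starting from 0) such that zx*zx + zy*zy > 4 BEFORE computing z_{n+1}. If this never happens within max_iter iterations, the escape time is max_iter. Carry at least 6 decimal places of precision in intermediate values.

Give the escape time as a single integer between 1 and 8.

Answer: 3

Derivation:
z_0 = 0 + 0i, c = -1.3260 + -0.7660i
Iter 1: z = -1.3260 + -0.7660i, |z|^2 = 2.3450
Iter 2: z = -0.1545 + 1.2654i, |z|^2 = 1.6252
Iter 3: z = -2.9035 + -1.1570i, |z|^2 = 9.7686
Escaped at iteration 3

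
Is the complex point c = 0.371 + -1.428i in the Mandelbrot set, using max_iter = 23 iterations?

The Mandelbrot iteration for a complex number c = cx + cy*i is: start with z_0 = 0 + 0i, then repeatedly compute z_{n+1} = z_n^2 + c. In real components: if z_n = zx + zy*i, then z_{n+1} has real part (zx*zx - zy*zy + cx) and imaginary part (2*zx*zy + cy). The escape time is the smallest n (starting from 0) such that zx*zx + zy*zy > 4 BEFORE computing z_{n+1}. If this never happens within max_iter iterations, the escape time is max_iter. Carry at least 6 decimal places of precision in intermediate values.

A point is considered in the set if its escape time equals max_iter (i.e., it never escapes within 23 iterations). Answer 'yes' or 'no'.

Answer: no

Derivation:
z_0 = 0 + 0i, c = 0.3710 + -1.4280i
Iter 1: z = 0.3710 + -1.4280i, |z|^2 = 2.1768
Iter 2: z = -1.5305 + -2.4876i, |z|^2 = 8.5306
Escaped at iteration 2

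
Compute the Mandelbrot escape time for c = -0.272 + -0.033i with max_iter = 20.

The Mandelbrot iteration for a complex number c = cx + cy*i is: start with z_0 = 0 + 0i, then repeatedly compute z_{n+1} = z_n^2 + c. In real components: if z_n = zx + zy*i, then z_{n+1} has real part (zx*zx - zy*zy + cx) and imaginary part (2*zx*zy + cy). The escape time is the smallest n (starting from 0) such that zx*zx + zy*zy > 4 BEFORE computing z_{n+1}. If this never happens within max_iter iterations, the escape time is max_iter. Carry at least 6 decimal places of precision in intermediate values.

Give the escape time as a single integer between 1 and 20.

Answer: 20

Derivation:
z_0 = 0 + 0i, c = -0.2720 + -0.0330i
Iter 1: z = -0.2720 + -0.0330i, |z|^2 = 0.0751
Iter 2: z = -0.1991 + -0.0150i, |z|^2 = 0.0399
Iter 3: z = -0.2326 + -0.0270i, |z|^2 = 0.0548
Iter 4: z = -0.2186 + -0.0204i, |z|^2 = 0.0482
Iter 5: z = -0.2246 + -0.0241i, |z|^2 = 0.0510
Iter 6: z = -0.2221 + -0.0222i, |z|^2 = 0.0498
Iter 7: z = -0.2232 + -0.0231i, |z|^2 = 0.0503
Iter 8: z = -0.2227 + -0.0227i, |z|^2 = 0.0501
Iter 9: z = -0.2229 + -0.0229i, |z|^2 = 0.0502
Iter 10: z = -0.2228 + -0.0228i, |z|^2 = 0.0502
Iter 11: z = -0.2229 + -0.0228i, |z|^2 = 0.0502
Iter 12: z = -0.2229 + -0.0228i, |z|^2 = 0.0502
Iter 13: z = -0.2229 + -0.0228i, |z|^2 = 0.0502
Iter 14: z = -0.2229 + -0.0228i, |z|^2 = 0.0502
Iter 15: z = -0.2229 + -0.0228i, |z|^2 = 0.0502
Iter 16: z = -0.2229 + -0.0228i, |z|^2 = 0.0502
Iter 17: z = -0.2229 + -0.0228i, |z|^2 = 0.0502
Iter 18: z = -0.2229 + -0.0228i, |z|^2 = 0.0502
Iter 19: z = -0.2229 + -0.0228i, |z|^2 = 0.0502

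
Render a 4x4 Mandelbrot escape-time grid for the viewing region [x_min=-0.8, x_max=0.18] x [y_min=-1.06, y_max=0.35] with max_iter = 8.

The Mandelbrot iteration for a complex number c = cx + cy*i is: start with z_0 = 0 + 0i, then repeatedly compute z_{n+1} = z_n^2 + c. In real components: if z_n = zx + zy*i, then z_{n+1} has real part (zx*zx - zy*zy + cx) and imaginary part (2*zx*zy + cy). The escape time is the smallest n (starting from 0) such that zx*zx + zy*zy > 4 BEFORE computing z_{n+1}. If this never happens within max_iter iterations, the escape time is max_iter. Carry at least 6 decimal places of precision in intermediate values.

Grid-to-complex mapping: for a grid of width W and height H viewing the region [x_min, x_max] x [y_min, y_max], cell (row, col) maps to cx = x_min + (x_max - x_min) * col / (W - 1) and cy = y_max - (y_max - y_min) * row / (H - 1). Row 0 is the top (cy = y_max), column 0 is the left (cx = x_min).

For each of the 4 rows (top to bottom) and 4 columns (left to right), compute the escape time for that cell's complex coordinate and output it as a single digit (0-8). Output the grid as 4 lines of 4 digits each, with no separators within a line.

(row=0, col=0): c = -0.8000 + 0.3500i → escape time 8
(row=0, col=1): c = -0.4733 + 0.3500i → escape time 8
(row=0, col=2): c = -0.1467 + 0.3500i → escape time 8
(row=0, col=3): c = 0.1800 + 0.3500i → escape time 8
(row=1, col=0): c = -0.8000 + -0.1200i → escape time 8
(row=1, col=1): c = -0.4733 + -0.1200i → escape time 8
(row=1, col=2): c = -0.1467 + -0.1200i → escape time 8
(row=1, col=3): c = 0.1800 + -0.1200i → escape time 8
(row=2, col=0): c = -0.8000 + -0.5900i → escape time 5
(row=2, col=1): c = -0.4733 + -0.5900i → escape time 8
(row=2, col=2): c = -0.1467 + -0.5900i → escape time 8
(row=2, col=3): c = 0.1800 + -0.5900i → escape time 8
(row=3, col=0): c = -0.8000 + -1.0600i → escape time 3
(row=3, col=1): c = -0.4733 + -1.0600i → escape time 4
(row=3, col=2): c = -0.1467 + -1.0600i → escape time 8
(row=3, col=3): c = 0.1800 + -1.0600i → escape time 4

Answer: 8888
8888
5888
3484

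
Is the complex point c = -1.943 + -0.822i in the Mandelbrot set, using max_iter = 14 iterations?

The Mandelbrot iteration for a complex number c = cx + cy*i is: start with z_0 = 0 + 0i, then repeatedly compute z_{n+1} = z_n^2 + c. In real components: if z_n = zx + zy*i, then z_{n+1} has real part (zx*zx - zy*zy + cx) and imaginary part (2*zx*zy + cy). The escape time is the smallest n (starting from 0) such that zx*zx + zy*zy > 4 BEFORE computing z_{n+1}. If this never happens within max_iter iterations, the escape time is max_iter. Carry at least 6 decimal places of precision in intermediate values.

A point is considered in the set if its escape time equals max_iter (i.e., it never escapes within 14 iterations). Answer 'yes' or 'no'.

Answer: no

Derivation:
z_0 = 0 + 0i, c = -1.9430 + -0.8220i
Iter 1: z = -1.9430 + -0.8220i, |z|^2 = 4.4509
Escaped at iteration 1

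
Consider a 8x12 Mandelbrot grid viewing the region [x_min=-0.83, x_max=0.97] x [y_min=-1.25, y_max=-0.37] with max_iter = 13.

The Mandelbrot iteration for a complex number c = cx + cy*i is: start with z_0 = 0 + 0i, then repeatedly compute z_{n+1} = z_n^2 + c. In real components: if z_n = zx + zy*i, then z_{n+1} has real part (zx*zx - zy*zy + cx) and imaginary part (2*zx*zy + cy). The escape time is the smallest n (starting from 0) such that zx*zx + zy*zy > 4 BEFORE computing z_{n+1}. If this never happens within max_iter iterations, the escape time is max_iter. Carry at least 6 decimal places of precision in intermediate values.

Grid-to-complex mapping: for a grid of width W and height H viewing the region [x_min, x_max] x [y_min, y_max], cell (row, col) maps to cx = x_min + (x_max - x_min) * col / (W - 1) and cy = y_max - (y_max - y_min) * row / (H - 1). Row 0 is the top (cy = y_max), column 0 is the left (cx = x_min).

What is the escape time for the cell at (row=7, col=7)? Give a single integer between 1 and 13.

z_0 = 0 + 0i, c = 0.9700 + -0.9300i
Iter 1: z = 0.9700 + -0.9300i, |z|^2 = 1.8058
Iter 2: z = 1.0460 + -2.7342i, |z|^2 = 8.5700
Escaped at iteration 2

Answer: 2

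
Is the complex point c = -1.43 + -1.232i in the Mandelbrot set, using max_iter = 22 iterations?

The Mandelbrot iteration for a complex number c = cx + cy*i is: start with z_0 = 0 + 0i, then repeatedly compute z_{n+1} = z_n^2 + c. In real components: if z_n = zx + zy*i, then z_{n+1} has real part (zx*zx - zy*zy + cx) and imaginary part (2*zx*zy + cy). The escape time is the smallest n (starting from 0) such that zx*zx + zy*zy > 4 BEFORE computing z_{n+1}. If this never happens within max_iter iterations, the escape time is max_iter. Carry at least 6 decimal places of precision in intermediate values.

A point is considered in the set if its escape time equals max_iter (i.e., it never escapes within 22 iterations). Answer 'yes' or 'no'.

Answer: no

Derivation:
z_0 = 0 + 0i, c = -1.4300 + -1.2320i
Iter 1: z = -1.4300 + -1.2320i, |z|^2 = 3.5627
Iter 2: z = -0.9029 + 2.2915i, |z|^2 = 6.0663
Escaped at iteration 2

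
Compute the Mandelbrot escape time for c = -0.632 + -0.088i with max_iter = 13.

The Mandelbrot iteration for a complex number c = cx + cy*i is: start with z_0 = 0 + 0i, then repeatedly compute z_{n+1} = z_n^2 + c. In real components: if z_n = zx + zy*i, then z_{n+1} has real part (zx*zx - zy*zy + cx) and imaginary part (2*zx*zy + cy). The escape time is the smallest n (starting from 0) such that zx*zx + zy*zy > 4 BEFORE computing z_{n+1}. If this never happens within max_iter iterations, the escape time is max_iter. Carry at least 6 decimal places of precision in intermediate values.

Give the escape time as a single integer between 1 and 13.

Answer: 13

Derivation:
z_0 = 0 + 0i, c = -0.6320 + -0.0880i
Iter 1: z = -0.6320 + -0.0880i, |z|^2 = 0.4072
Iter 2: z = -0.2403 + 0.0232i, |z|^2 = 0.0583
Iter 3: z = -0.5748 + -0.0992i, |z|^2 = 0.3402
Iter 4: z = -0.3115 + 0.0260i, |z|^2 = 0.0977
Iter 5: z = -0.5357 + -0.1042i, |z|^2 = 0.2978
Iter 6: z = -0.3559 + 0.0236i, |z|^2 = 0.1272
Iter 7: z = -0.5059 + -0.1048i, |z|^2 = 0.2669
Iter 8: z = -0.3871 + 0.0181i, |z|^2 = 0.1501
Iter 9: z = -0.4825 + -0.1020i, |z|^2 = 0.2432
Iter 10: z = -0.4096 + 0.0104i, |z|^2 = 0.1679
Iter 11: z = -0.4643 + -0.0965i, |z|^2 = 0.2249
Iter 12: z = -0.4257 + 0.0016i, |z|^2 = 0.1812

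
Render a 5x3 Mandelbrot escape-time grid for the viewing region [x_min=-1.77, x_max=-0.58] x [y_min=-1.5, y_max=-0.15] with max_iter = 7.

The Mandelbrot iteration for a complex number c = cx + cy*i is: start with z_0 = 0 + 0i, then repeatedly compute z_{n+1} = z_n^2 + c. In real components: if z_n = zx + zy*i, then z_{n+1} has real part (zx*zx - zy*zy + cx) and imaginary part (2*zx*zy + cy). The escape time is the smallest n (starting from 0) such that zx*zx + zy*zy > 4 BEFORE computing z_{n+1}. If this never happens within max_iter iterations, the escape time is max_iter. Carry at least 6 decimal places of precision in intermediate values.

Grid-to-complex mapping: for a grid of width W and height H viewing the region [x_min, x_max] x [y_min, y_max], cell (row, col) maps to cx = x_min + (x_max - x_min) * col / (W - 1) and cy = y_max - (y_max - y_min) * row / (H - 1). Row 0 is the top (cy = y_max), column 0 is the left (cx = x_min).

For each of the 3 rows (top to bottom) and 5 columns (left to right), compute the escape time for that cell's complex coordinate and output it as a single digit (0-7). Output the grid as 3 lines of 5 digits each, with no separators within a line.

(row=0, col=0): c = -1.7700 + -0.1500i → escape time 4
(row=0, col=1): c = -1.4725 + -0.1500i → escape time 6
(row=0, col=2): c = -1.1750 + -0.1500i → escape time 7
(row=0, col=3): c = -0.8775 + -0.1500i → escape time 7
(row=0, col=4): c = -0.5800 + -0.1500i → escape time 7
(row=1, col=0): c = -1.7700 + -0.8250i → escape time 2
(row=1, col=1): c = -1.4725 + -0.8250i → escape time 3
(row=1, col=2): c = -1.1750 + -0.8250i → escape time 3
(row=1, col=3): c = -0.8775 + -0.8250i → escape time 4
(row=1, col=4): c = -0.5800 + -0.8250i → escape time 4
(row=2, col=0): c = -1.7700 + -1.5000i → escape time 1
(row=2, col=1): c = -1.4725 + -1.5000i → escape time 1
(row=2, col=2): c = -1.1750 + -1.5000i → escape time 2
(row=2, col=3): c = -0.8775 + -1.5000i → escape time 2
(row=2, col=4): c = -0.5800 + -1.5000i → escape time 2

Answer: 46777
23344
11222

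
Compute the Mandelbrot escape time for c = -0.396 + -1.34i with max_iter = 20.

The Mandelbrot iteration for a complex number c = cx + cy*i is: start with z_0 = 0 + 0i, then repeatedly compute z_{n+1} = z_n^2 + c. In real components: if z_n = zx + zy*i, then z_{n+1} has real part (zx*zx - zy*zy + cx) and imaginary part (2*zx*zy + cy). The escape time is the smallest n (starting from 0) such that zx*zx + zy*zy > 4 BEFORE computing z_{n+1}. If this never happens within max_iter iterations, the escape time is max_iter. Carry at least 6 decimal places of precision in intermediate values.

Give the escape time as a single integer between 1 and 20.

z_0 = 0 + 0i, c = -0.3960 + -1.3400i
Iter 1: z = -0.3960 + -1.3400i, |z|^2 = 1.9524
Iter 2: z = -2.0348 + -0.2787i, |z|^2 = 4.2180
Escaped at iteration 2

Answer: 2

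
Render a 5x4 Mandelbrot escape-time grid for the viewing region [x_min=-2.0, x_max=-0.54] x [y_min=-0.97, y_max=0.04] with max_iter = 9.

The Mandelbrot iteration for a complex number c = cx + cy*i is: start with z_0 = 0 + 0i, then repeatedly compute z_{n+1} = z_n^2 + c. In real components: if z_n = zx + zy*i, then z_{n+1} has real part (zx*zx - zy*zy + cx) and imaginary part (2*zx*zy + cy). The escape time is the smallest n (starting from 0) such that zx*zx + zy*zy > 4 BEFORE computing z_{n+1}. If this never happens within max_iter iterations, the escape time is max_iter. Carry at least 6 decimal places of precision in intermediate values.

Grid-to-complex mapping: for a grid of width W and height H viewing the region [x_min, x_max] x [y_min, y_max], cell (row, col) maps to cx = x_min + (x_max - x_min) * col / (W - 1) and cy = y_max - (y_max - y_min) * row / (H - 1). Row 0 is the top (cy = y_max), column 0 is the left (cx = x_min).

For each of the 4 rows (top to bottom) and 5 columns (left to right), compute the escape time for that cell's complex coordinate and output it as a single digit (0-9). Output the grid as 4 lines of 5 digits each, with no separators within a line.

(row=0, col=0): c = -2.0000 + 0.0400i → escape time 1
(row=0, col=1): c = -1.6350 + 0.0400i → escape time 8
(row=0, col=2): c = -1.2700 + 0.0400i → escape time 9
(row=0, col=3): c = -0.9050 + 0.0400i → escape time 9
(row=0, col=4): c = -0.5400 + 0.0400i → escape time 9
(row=1, col=0): c = -2.0000 + -0.2967i → escape time 1
(row=1, col=1): c = -1.6350 + -0.2967i → escape time 4
(row=1, col=2): c = -1.2700 + -0.2967i → escape time 8
(row=1, col=3): c = -0.9050 + -0.2967i → escape time 9
(row=1, col=4): c = -0.5400 + -0.2967i → escape time 9
(row=2, col=0): c = -2.0000 + -0.6333i → escape time 1
(row=2, col=1): c = -1.6350 + -0.6333i → escape time 3
(row=2, col=2): c = -1.2700 + -0.6333i → escape time 3
(row=2, col=3): c = -0.9050 + -0.6333i → escape time 5
(row=2, col=4): c = -0.5400 + -0.6333i → escape time 9
(row=3, col=0): c = -2.0000 + -0.9700i → escape time 1
(row=3, col=1): c = -1.6350 + -0.9700i → escape time 2
(row=3, col=2): c = -1.2700 + -0.9700i → escape time 3
(row=3, col=3): c = -0.9050 + -0.9700i → escape time 3
(row=3, col=4): c = -0.5400 + -0.9700i → escape time 4

Answer: 18999
14899
13359
12334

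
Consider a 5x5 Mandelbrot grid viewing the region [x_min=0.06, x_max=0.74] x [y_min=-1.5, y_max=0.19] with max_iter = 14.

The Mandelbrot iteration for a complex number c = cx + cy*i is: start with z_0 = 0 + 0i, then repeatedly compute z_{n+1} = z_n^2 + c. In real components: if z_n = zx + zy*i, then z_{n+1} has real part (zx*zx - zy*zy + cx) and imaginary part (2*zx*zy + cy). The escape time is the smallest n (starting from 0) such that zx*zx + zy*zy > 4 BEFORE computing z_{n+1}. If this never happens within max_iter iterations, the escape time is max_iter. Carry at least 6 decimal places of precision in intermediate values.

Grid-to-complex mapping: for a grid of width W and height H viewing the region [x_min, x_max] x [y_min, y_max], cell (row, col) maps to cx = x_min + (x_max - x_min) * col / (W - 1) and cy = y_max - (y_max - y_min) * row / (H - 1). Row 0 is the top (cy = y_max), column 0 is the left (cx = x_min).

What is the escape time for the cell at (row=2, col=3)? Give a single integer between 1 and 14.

Answer: 3

Derivation:
z_0 = 0 + 0i, c = 0.5700 + -0.6550i
Iter 1: z = 0.5700 + -0.6550i, |z|^2 = 0.7539
Iter 2: z = 0.4659 + -1.4017i, |z|^2 = 2.1818
Iter 3: z = -1.1777 + -1.9610i, |z|^2 = 5.2327
Escaped at iteration 3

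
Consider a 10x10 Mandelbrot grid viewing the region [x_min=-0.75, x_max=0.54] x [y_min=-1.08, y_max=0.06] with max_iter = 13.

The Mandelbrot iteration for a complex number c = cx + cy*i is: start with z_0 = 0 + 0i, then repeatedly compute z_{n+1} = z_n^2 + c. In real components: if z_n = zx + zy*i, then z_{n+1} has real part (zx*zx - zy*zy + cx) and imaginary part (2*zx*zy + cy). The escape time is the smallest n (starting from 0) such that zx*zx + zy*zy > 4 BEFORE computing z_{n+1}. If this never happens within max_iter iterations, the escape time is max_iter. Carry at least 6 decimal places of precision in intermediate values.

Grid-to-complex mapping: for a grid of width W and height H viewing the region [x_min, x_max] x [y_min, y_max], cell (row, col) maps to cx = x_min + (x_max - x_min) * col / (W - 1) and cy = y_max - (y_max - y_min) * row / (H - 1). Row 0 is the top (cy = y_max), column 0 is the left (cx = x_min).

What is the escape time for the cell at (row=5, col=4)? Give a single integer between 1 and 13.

Answer: 13

Derivation:
z_0 = 0 + 0i, c = -0.1767 + -0.5733i
Iter 1: z = -0.1767 + -0.5733i, |z|^2 = 0.3599
Iter 2: z = -0.4742 + -0.3708i, |z|^2 = 0.3623
Iter 3: z = -0.0893 + -0.2217i, |z|^2 = 0.0571
Iter 4: z = -0.2179 + -0.5337i, |z|^2 = 0.3323
Iter 5: z = -0.4141 + -0.3408i, |z|^2 = 0.2876
Iter 6: z = -0.1213 + -0.2911i, |z|^2 = 0.0995
Iter 7: z = -0.2467 + -0.5027i, |z|^2 = 0.3136
Iter 8: z = -0.3685 + -0.3253i, |z|^2 = 0.2416
Iter 9: z = -0.1467 + -0.3336i, |z|^2 = 0.1328
Iter 10: z = -0.2664 + -0.4755i, |z|^2 = 0.2970
Iter 11: z = -0.3318 + -0.3200i, |z|^2 = 0.2125
Iter 12: z = -0.1690 + -0.3610i, |z|^2 = 0.1589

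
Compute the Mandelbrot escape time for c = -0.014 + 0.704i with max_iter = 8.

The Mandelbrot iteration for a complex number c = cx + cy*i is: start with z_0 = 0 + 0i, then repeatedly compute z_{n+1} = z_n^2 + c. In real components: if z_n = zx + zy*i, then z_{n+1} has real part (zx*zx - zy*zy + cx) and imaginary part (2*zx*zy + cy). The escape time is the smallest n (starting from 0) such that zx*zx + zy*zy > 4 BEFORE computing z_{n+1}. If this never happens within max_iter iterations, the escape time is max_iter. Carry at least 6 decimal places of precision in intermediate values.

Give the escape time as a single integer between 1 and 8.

z_0 = 0 + 0i, c = -0.0140 + 0.7040i
Iter 1: z = -0.0140 + 0.7040i, |z|^2 = 0.4958
Iter 2: z = -0.5094 + 0.6843i, |z|^2 = 0.7278
Iter 3: z = -0.2227 + 0.0068i, |z|^2 = 0.0497
Iter 4: z = 0.0356 + 0.7010i, |z|^2 = 0.4926
Iter 5: z = -0.5041 + 0.7539i, |z|^2 = 0.8224
Iter 6: z = -0.3282 + -0.0560i, |z|^2 = 0.1109
Iter 7: z = 0.0906 + 0.7408i, |z|^2 = 0.5569

Answer: 8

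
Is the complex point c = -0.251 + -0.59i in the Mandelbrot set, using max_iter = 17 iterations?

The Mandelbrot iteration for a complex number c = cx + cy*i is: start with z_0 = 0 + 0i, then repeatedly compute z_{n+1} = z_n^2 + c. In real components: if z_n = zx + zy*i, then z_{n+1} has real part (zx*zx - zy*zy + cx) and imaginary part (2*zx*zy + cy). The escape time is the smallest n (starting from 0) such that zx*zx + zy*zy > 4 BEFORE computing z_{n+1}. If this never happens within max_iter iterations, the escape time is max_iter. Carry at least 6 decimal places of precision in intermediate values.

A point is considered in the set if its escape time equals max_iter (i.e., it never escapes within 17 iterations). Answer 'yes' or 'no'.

z_0 = 0 + 0i, c = -0.2510 + -0.5900i
Iter 1: z = -0.2510 + -0.5900i, |z|^2 = 0.4111
Iter 2: z = -0.5361 + -0.2938i, |z|^2 = 0.3737
Iter 3: z = -0.0499 + -0.2750i, |z|^2 = 0.0781
Iter 4: z = -0.3241 + -0.5625i, |z|^2 = 0.4215
Iter 5: z = -0.4624 + -0.2253i, |z|^2 = 0.2646
Iter 6: z = -0.0880 + -0.3816i, |z|^2 = 0.1534
Iter 7: z = -0.3889 + -0.5229i, |z|^2 = 0.4246
Iter 8: z = -0.3732 + -0.1833i, |z|^2 = 0.1729
Iter 9: z = -0.1454 + -0.4532i, |z|^2 = 0.2265
Iter 10: z = -0.4352 + -0.4583i, |z|^2 = 0.3994
Iter 11: z = -0.2716 + -0.1911i, |z|^2 = 0.1103
Iter 12: z = -0.2138 + -0.4862i, |z|^2 = 0.2821
Iter 13: z = -0.4417 + -0.3821i, |z|^2 = 0.3411
Iter 14: z = -0.2019 + -0.2524i, |z|^2 = 0.1045
Iter 15: z = -0.2740 + -0.4881i, |z|^2 = 0.3132
Iter 16: z = -0.4141 + -0.3226i, |z|^2 = 0.2756
Did not escape in 17 iterations → in set

Answer: yes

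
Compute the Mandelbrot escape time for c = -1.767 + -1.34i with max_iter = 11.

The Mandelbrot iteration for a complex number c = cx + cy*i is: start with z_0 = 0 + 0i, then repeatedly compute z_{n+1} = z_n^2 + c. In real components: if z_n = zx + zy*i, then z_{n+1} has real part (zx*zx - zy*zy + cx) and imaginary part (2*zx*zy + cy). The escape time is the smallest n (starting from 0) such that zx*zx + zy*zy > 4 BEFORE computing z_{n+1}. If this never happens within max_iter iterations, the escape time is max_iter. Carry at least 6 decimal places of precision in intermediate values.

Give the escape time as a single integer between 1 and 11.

z_0 = 0 + 0i, c = -1.7670 + -1.3400i
Iter 1: z = -1.7670 + -1.3400i, |z|^2 = 4.9179
Escaped at iteration 1

Answer: 1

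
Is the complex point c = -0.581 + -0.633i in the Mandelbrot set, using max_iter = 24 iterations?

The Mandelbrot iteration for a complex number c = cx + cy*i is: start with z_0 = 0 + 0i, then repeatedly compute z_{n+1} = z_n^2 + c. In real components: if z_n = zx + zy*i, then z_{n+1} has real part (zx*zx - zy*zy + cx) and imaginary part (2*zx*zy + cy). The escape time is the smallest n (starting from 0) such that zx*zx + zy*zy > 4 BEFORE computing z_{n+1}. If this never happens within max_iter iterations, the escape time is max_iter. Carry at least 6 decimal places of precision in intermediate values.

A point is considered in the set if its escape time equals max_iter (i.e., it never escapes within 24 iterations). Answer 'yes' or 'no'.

Answer: yes

Derivation:
z_0 = 0 + 0i, c = -0.5810 + -0.6330i
Iter 1: z = -0.5810 + -0.6330i, |z|^2 = 0.7382
Iter 2: z = -0.6441 + 0.1025i, |z|^2 = 0.4254
Iter 3: z = -0.1766 + -0.7651i, |z|^2 = 0.6166
Iter 4: z = -1.1352 + -0.3627i, |z|^2 = 1.4202
Iter 5: z = 0.5761 + 0.1906i, |z|^2 = 0.3682
Iter 6: z = -0.2854 + -0.4134i, |z|^2 = 0.2524
Iter 7: z = -0.6705 + -0.3970i, |z|^2 = 0.6071
Iter 8: z = -0.2891 + -0.1007i, |z|^2 = 0.0937
Iter 9: z = -0.5076 + -0.5748i, |z|^2 = 0.5880
Iter 10: z = -0.6537 + -0.0495i, |z|^2 = 0.4298
Iter 11: z = -0.1561 + -0.5683i, |z|^2 = 0.3473
Iter 12: z = -0.8796 + -0.4556i, |z|^2 = 0.9812
Iter 13: z = -0.0150 + 0.1685i, |z|^2 = 0.0286
Iter 14: z = -0.6092 + -0.6380i, |z|^2 = 0.7782
Iter 15: z = -0.6170 + 0.1444i, |z|^2 = 0.4015
Iter 16: z = -0.2211 + -0.8111i, |z|^2 = 0.7068
Iter 17: z = -1.1900 + -0.2743i, |z|^2 = 1.4914
Iter 18: z = 0.7600 + 0.0198i, |z|^2 = 0.5779
Iter 19: z = -0.0038 + -0.6029i, |z|^2 = 0.3636
Iter 20: z = -0.9445 + -0.6284i, |z|^2 = 1.2870
Iter 21: z = -0.0837 + 0.5540i, |z|^2 = 0.3139
Iter 22: z = -0.8809 + -0.7257i, |z|^2 = 1.3027
Iter 23: z = -0.3317 + 0.6457i, |z|^2 = 0.5269
Did not escape in 24 iterations → in set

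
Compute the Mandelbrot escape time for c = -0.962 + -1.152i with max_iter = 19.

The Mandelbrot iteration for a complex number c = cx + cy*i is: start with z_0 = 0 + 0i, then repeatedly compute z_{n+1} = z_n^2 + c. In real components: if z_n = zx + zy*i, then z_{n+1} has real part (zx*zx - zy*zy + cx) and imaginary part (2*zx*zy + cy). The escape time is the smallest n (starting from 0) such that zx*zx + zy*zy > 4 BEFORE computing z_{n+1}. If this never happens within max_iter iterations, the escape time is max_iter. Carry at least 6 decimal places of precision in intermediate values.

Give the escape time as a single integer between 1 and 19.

z_0 = 0 + 0i, c = -0.9620 + -1.1520i
Iter 1: z = -0.9620 + -1.1520i, |z|^2 = 2.2525
Iter 2: z = -1.3637 + 1.0644i, |z|^2 = 2.9926
Iter 3: z = -0.2355 + -4.0551i, |z|^2 = 16.4992
Escaped at iteration 3

Answer: 3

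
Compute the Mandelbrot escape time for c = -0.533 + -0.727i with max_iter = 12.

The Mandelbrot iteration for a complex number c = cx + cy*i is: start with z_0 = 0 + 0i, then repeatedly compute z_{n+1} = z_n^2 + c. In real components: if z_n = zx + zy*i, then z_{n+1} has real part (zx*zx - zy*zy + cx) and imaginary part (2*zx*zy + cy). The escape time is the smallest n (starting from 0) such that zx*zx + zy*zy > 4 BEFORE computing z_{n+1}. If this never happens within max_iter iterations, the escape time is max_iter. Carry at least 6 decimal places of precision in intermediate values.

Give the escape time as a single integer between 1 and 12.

z_0 = 0 + 0i, c = -0.5330 + -0.7270i
Iter 1: z = -0.5330 + -0.7270i, |z|^2 = 0.8126
Iter 2: z = -0.7774 + 0.0480i, |z|^2 = 0.6067
Iter 3: z = 0.0691 + -0.8016i, |z|^2 = 0.6473
Iter 4: z = -1.1708 + -0.8378i, |z|^2 = 2.0727
Iter 5: z = 0.1359 + 1.2348i, |z|^2 = 1.5431
Iter 6: z = -2.0392 + -0.3915i, |z|^2 = 4.3117
Escaped at iteration 6

Answer: 6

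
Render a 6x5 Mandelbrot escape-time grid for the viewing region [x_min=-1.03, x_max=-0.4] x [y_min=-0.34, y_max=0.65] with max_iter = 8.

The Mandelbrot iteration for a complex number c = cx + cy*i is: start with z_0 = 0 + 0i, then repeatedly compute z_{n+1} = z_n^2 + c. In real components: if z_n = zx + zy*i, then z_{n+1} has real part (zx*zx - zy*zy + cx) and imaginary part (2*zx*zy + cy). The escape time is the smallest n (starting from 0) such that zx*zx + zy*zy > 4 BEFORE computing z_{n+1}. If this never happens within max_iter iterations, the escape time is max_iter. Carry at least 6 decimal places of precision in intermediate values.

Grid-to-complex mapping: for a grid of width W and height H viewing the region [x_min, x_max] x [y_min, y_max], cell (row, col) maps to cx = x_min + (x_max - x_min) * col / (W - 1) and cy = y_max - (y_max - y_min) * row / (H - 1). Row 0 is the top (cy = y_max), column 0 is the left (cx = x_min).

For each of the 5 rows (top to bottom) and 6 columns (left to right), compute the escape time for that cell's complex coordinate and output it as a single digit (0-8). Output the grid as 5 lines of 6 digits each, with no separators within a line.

(row=0, col=0): c = -1.0300 + 0.6500i → escape time 4
(row=0, col=1): c = -0.9040 + 0.6500i → escape time 4
(row=0, col=2): c = -0.7780 + 0.6500i → escape time 5
(row=0, col=3): c = -0.6520 + 0.6500i → escape time 7
(row=0, col=4): c = -0.5260 + 0.6500i → escape time 8
(row=0, col=5): c = -0.4000 + 0.6500i → escape time 8
(row=1, col=0): c = -1.0300 + 0.4025i → escape time 7
(row=1, col=1): c = -0.9040 + 0.4025i → escape time 7
(row=1, col=2): c = -0.7780 + 0.4025i → escape time 8
(row=1, col=3): c = -0.6520 + 0.4025i → escape time 8
(row=1, col=4): c = -0.5260 + 0.4025i → escape time 8
(row=1, col=5): c = -0.4000 + 0.4025i → escape time 8
(row=2, col=0): c = -1.0300 + 0.1550i → escape time 8
(row=2, col=1): c = -0.9040 + 0.1550i → escape time 8
(row=2, col=2): c = -0.7780 + 0.1550i → escape time 8
(row=2, col=3): c = -0.6520 + 0.1550i → escape time 8
(row=2, col=4): c = -0.5260 + 0.1550i → escape time 8
(row=2, col=5): c = -0.4000 + 0.1550i → escape time 8
(row=3, col=0): c = -1.0300 + -0.0925i → escape time 8
(row=3, col=1): c = -0.9040 + -0.0925i → escape time 8
(row=3, col=2): c = -0.7780 + -0.0925i → escape time 8
(row=3, col=3): c = -0.6520 + -0.0925i → escape time 8
(row=3, col=4): c = -0.5260 + -0.0925i → escape time 8
(row=3, col=5): c = -0.4000 + -0.0925i → escape time 8
(row=4, col=0): c = -1.0300 + -0.3400i → escape time 8
(row=4, col=1): c = -0.9040 + -0.3400i → escape time 8
(row=4, col=2): c = -0.7780 + -0.3400i → escape time 8
(row=4, col=3): c = -0.6520 + -0.3400i → escape time 8
(row=4, col=4): c = -0.5260 + -0.3400i → escape time 8
(row=4, col=5): c = -0.4000 + -0.3400i → escape time 8

Answer: 445788
778888
888888
888888
888888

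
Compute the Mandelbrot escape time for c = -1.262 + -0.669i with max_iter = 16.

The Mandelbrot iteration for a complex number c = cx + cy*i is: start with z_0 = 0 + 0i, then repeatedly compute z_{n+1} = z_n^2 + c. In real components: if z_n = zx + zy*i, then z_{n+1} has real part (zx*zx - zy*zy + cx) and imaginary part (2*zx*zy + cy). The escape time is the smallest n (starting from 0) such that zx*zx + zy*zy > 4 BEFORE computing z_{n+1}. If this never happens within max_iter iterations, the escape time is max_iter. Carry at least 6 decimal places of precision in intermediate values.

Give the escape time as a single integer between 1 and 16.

Answer: 3

Derivation:
z_0 = 0 + 0i, c = -1.2620 + -0.6690i
Iter 1: z = -1.2620 + -0.6690i, |z|^2 = 2.0402
Iter 2: z = -0.1169 + 1.0196i, |z|^2 = 1.0532
Iter 3: z = -2.2878 + -0.9074i, |z|^2 = 6.0575
Escaped at iteration 3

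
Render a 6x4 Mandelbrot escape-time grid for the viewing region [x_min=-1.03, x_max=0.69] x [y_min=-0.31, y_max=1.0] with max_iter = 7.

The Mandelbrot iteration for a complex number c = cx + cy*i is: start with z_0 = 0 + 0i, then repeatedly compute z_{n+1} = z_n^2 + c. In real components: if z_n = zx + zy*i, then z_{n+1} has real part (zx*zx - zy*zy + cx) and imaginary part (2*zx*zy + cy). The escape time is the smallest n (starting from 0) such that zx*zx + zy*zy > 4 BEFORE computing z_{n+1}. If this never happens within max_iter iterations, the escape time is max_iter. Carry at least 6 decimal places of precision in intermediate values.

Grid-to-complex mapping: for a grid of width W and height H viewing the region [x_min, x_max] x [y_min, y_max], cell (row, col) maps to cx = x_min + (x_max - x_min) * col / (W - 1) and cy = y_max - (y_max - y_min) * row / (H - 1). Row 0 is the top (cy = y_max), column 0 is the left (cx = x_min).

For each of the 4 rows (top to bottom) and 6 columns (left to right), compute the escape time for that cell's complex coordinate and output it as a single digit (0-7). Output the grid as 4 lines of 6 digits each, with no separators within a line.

(row=0, col=0): c = -1.0300 + 1.0000i → escape time 3
(row=0, col=1): c = -0.6860 + 1.0000i → escape time 3
(row=0, col=2): c = -0.3420 + 1.0000i → escape time 5
(row=0, col=3): c = 0.0020 + 1.0000i → escape time 7
(row=0, col=4): c = 0.3460 + 1.0000i → escape time 3
(row=0, col=5): c = 0.6900 + 1.0000i → escape time 2
(row=1, col=0): c = -1.0300 + 0.5633i → escape time 5
(row=1, col=1): c = -0.6860 + 0.5633i → escape time 7
(row=1, col=2): c = -0.3420 + 0.5633i → escape time 7
(row=1, col=3): c = 0.0020 + 0.5633i → escape time 7
(row=1, col=4): c = 0.3460 + 0.5633i → escape time 7
(row=1, col=5): c = 0.6900 + 0.5633i → escape time 3
(row=2, col=0): c = -1.0300 + 0.1267i → escape time 7
(row=2, col=1): c = -0.6860 + 0.1267i → escape time 7
(row=2, col=2): c = -0.3420 + 0.1267i → escape time 7
(row=2, col=3): c = 0.0020 + 0.1267i → escape time 7
(row=2, col=4): c = 0.3460 + 0.1267i → escape time 7
(row=2, col=5): c = 0.6900 + 0.1267i → escape time 3
(row=3, col=0): c = -1.0300 + -0.3100i → escape time 7
(row=3, col=1): c = -0.6860 + -0.3100i → escape time 7
(row=3, col=2): c = -0.3420 + -0.3100i → escape time 7
(row=3, col=3): c = 0.0020 + -0.3100i → escape time 7
(row=3, col=4): c = 0.3460 + -0.3100i → escape time 7
(row=3, col=5): c = 0.6900 + -0.3100i → escape time 3

Answer: 335732
577773
777773
777773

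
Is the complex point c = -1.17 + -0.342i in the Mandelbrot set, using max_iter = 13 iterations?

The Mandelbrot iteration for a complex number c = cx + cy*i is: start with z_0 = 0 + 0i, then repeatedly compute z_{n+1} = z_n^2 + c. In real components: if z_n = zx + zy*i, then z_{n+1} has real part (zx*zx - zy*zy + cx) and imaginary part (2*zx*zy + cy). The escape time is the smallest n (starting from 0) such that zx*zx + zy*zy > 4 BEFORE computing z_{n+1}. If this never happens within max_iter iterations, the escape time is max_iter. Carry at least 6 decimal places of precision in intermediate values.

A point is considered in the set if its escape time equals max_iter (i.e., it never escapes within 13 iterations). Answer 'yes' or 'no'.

Answer: no

Derivation:
z_0 = 0 + 0i, c = -1.1700 + -0.3420i
Iter 1: z = -1.1700 + -0.3420i, |z|^2 = 1.4859
Iter 2: z = 0.0819 + 0.4583i, |z|^2 = 0.2167
Iter 3: z = -1.3733 + -0.2669i, |z|^2 = 1.9572
Iter 4: z = 0.6447 + 0.3911i, |z|^2 = 0.5686
Iter 5: z = -0.9073 + 0.1623i, |z|^2 = 0.8494
Iter 6: z = -0.3732 + -0.6365i, |z|^2 = 0.5444
Iter 7: z = -1.4358 + 0.1331i, |z|^2 = 2.0792
Iter 8: z = 0.8737 + -0.7242i, |z|^2 = 1.2878
Iter 9: z = -0.9310 + -1.6075i, |z|^2 = 3.4506
Iter 10: z = -2.8872 + 2.6510i, |z|^2 = 15.3636
Escaped at iteration 10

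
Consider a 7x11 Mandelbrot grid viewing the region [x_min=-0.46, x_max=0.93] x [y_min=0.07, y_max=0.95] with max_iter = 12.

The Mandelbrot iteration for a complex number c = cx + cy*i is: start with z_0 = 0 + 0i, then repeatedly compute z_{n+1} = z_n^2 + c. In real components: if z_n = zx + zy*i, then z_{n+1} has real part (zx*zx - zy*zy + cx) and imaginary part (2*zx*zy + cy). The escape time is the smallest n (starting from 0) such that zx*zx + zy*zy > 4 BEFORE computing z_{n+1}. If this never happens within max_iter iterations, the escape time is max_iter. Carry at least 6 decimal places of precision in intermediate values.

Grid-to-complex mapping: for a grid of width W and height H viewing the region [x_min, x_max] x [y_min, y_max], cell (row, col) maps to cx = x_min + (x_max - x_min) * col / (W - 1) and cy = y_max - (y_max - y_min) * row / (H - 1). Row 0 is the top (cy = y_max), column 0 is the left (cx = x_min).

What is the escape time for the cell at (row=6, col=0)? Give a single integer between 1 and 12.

Answer: 12

Derivation:
z_0 = 0 + 0i, c = -0.4600 + 0.4220i
Iter 1: z = -0.4600 + 0.4220i, |z|^2 = 0.3897
Iter 2: z = -0.4265 + 0.0338i, |z|^2 = 0.1830
Iter 3: z = -0.2793 + 0.3932i, |z|^2 = 0.2326
Iter 4: z = -0.5366 + 0.2024i, |z|^2 = 0.3289
Iter 5: z = -0.2130 + 0.2048i, |z|^2 = 0.0873
Iter 6: z = -0.4566 + 0.3348i, |z|^2 = 0.3205
Iter 7: z = -0.3636 + 0.1163i, |z|^2 = 0.1457
Iter 8: z = -0.3413 + 0.3374i, |z|^2 = 0.2303
Iter 9: z = -0.4574 + 0.1917i, |z|^2 = 0.2459
Iter 10: z = -0.2876 + 0.2467i, |z|^2 = 0.1435
Iter 11: z = -0.4382 + 0.2801i, |z|^2 = 0.2705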